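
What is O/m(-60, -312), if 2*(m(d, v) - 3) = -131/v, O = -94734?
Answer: -59114016/2003 ≈ -29513.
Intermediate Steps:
m(d, v) = 3 - 131/(2*v) (m(d, v) = 3 + (-131/v)/2 = 3 - 131/(2*v))
O/m(-60, -312) = -94734/(3 - 131/2/(-312)) = -94734/(3 - 131/2*(-1/312)) = -94734/(3 + 131/624) = -94734/2003/624 = -94734*624/2003 = -59114016/2003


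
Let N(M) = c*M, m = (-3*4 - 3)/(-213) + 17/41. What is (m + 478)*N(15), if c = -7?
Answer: -146251350/2911 ≈ -50241.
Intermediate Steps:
m = 1412/2911 (m = (-12 - 3)*(-1/213) + 17*(1/41) = -15*(-1/213) + 17/41 = 5/71 + 17/41 = 1412/2911 ≈ 0.48506)
N(M) = -7*M
(m + 478)*N(15) = (1412/2911 + 478)*(-7*15) = (1392870/2911)*(-105) = -146251350/2911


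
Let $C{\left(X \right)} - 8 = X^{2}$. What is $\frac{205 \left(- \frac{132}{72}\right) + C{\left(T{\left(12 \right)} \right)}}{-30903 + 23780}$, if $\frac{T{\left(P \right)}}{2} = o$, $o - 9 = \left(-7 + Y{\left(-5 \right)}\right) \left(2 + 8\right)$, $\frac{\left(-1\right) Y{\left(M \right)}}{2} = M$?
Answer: $- \frac{34297}{42738} \approx -0.80249$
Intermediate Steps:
$Y{\left(M \right)} = - 2 M$
$o = 39$ ($o = 9 + \left(-7 - -10\right) \left(2 + 8\right) = 9 + \left(-7 + 10\right) 10 = 9 + 3 \cdot 10 = 9 + 30 = 39$)
$T{\left(P \right)} = 78$ ($T{\left(P \right)} = 2 \cdot 39 = 78$)
$C{\left(X \right)} = 8 + X^{2}$
$\frac{205 \left(- \frac{132}{72}\right) + C{\left(T{\left(12 \right)} \right)}}{-30903 + 23780} = \frac{205 \left(- \frac{132}{72}\right) + \left(8 + 78^{2}\right)}{-30903 + 23780} = \frac{205 \left(\left(-132\right) \frac{1}{72}\right) + \left(8 + 6084\right)}{-7123} = \left(205 \left(- \frac{11}{6}\right) + 6092\right) \left(- \frac{1}{7123}\right) = \left(- \frac{2255}{6} + 6092\right) \left(- \frac{1}{7123}\right) = \frac{34297}{6} \left(- \frac{1}{7123}\right) = - \frac{34297}{42738}$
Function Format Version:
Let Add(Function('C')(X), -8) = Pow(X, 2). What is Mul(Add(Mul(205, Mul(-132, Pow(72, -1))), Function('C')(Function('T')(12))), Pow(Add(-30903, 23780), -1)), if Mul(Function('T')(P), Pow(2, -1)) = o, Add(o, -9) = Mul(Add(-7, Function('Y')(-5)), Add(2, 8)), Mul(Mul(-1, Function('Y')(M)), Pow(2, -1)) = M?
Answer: Rational(-34297, 42738) ≈ -0.80249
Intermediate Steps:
Function('Y')(M) = Mul(-2, M)
o = 39 (o = Add(9, Mul(Add(-7, Mul(-2, -5)), Add(2, 8))) = Add(9, Mul(Add(-7, 10), 10)) = Add(9, Mul(3, 10)) = Add(9, 30) = 39)
Function('T')(P) = 78 (Function('T')(P) = Mul(2, 39) = 78)
Function('C')(X) = Add(8, Pow(X, 2))
Mul(Add(Mul(205, Mul(-132, Pow(72, -1))), Function('C')(Function('T')(12))), Pow(Add(-30903, 23780), -1)) = Mul(Add(Mul(205, Mul(-132, Pow(72, -1))), Add(8, Pow(78, 2))), Pow(Add(-30903, 23780), -1)) = Mul(Add(Mul(205, Mul(-132, Rational(1, 72))), Add(8, 6084)), Pow(-7123, -1)) = Mul(Add(Mul(205, Rational(-11, 6)), 6092), Rational(-1, 7123)) = Mul(Add(Rational(-2255, 6), 6092), Rational(-1, 7123)) = Mul(Rational(34297, 6), Rational(-1, 7123)) = Rational(-34297, 42738)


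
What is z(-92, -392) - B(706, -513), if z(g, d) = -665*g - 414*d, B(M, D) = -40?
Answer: 223508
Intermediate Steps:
z(-92, -392) - B(706, -513) = (-665*(-92) - 414*(-392)) - 1*(-40) = (61180 + 162288) + 40 = 223468 + 40 = 223508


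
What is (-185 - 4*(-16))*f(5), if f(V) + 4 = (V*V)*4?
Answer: -11616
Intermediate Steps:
f(V) = -4 + 4*V² (f(V) = -4 + (V*V)*4 = -4 + V²*4 = -4 + 4*V²)
(-185 - 4*(-16))*f(5) = (-185 - 4*(-16))*(-4 + 4*5²) = (-185 + 64)*(-4 + 4*25) = -121*(-4 + 100) = -121*96 = -11616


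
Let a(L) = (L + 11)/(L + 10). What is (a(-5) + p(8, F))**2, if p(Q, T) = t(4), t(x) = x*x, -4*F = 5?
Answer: 7396/25 ≈ 295.84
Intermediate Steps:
F = -5/4 (F = -1/4*5 = -5/4 ≈ -1.2500)
a(L) = (11 + L)/(10 + L)
t(x) = x**2
p(Q, T) = 16 (p(Q, T) = 4**2 = 16)
(a(-5) + p(8, F))**2 = ((11 - 5)/(10 - 5) + 16)**2 = (6/5 + 16)**2 = (86/5)**2 = 7396/25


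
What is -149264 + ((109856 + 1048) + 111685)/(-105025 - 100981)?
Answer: -30749502173/206006 ≈ -1.4927e+5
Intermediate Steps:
-149264 + ((109856 + 1048) + 111685)/(-105025 - 100981) = -149264 + (110904 + 111685)/(-206006) = -149264 + 222589*(-1/206006) = -149264 - 222589/206006 = -30749502173/206006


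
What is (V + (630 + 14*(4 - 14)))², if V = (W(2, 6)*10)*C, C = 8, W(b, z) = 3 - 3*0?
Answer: 532900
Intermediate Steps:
W(b, z) = 3 (W(b, z) = 3 + 0 = 3)
V = 240 (V = (3*10)*8 = 30*8 = 240)
(V + (630 + 14*(4 - 14)))² = (240 + (630 + 14*(4 - 14)))² = (240 + (630 + 14*(-10)))² = (240 + (630 - 140))² = (240 + 490)² = 730² = 532900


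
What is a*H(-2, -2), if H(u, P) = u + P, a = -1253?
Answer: 5012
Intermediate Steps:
H(u, P) = P + u
a*H(-2, -2) = -1253*(-2 - 2) = -1253*(-4) = 5012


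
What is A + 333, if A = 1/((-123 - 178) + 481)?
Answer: 59941/180 ≈ 333.01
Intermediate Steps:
A = 1/180 (A = 1/(-301 + 481) = 1/180 ≈ 0.0055556)
A + 333 = 1/180 + 333 = 59941/180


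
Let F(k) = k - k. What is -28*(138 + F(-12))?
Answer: -3864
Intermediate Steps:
F(k) = 0
-28*(138 + F(-12)) = -28*(138 + 0) = -28*138 = -3864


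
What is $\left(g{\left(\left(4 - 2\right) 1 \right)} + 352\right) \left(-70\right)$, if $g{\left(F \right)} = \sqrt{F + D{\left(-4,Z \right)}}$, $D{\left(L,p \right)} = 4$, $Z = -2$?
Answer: $-24640 - 70 \sqrt{6} \approx -24811.0$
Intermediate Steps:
$g{\left(F \right)} = \sqrt{4 + F}$ ($g{\left(F \right)} = \sqrt{F + 4} = \sqrt{4 + F}$)
$\left(g{\left(\left(4 - 2\right) 1 \right)} + 352\right) \left(-70\right) = \left(\sqrt{4 + \left(4 - 2\right) 1} + 352\right) \left(-70\right) = \left(\sqrt{4 + 2 \cdot 1} + 352\right) \left(-70\right) = \left(\sqrt{4 + 2} + 352\right) \left(-70\right) = \left(\sqrt{6} + 352\right) \left(-70\right) = \left(352 + \sqrt{6}\right) \left(-70\right) = -24640 - 70 \sqrt{6}$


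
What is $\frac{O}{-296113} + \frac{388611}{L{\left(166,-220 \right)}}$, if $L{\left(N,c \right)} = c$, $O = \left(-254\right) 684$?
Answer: $- \frac{115034547123}{65144860} \approx -1765.8$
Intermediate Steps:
$O = -173736$
$\frac{O}{-296113} + \frac{388611}{L{\left(166,-220 \right)}} = - \frac{173736}{-296113} + \frac{388611}{-220} = \left(-173736\right) \left(- \frac{1}{296113}\right) + 388611 \left(- \frac{1}{220}\right) = \frac{173736}{296113} - \frac{388611}{220} = - \frac{115034547123}{65144860}$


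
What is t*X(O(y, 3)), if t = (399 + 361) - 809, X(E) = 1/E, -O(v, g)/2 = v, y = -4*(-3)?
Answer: 49/24 ≈ 2.0417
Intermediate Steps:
y = 12
O(v, g) = -2*v
t = -49 (t = 760 - 809 = -49)
t*X(O(y, 3)) = -49/((-2*12)) = -49/(-24) = -49*(-1/24) = 49/24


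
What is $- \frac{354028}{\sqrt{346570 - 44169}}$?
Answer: $- \frac{354028 \sqrt{302401}}{302401} \approx -643.79$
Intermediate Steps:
$- \frac{354028}{\sqrt{346570 - 44169}} = - \frac{354028}{\sqrt{302401}} = - 354028 \frac{\sqrt{302401}}{302401} = - \frac{354028 \sqrt{302401}}{302401}$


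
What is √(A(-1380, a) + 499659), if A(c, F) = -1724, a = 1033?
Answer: √497935 ≈ 705.65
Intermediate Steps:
√(A(-1380, a) + 499659) = √(-1724 + 499659) = √497935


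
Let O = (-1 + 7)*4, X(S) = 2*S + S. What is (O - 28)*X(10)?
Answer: -120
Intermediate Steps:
X(S) = 3*S
O = 24 (O = 6*4 = 24)
(O - 28)*X(10) = (24 - 28)*(3*10) = -4*30 = -120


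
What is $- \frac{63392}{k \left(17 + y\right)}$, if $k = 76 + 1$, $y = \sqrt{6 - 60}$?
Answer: $- \frac{153952}{3773} + \frac{27168 i \sqrt{6}}{3773} \approx -40.804 + 17.638 i$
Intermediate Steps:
$y = 3 i \sqrt{6}$ ($y = \sqrt{-54} = 3 i \sqrt{6} \approx 7.3485 i$)
$k = 77$
$- \frac{63392}{k \left(17 + y\right)} = - \frac{63392}{77 \left(17 + 3 i \sqrt{6}\right)} = - \frac{63392}{1309 + 231 i \sqrt{6}}$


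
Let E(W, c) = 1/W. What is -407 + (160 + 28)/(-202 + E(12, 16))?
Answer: -988417/2423 ≈ -407.93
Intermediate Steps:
-407 + (160 + 28)/(-202 + E(12, 16)) = -407 + (160 + 28)/(-202 + 1/12) = -407 + 188/(-202 + 1/12) = -407 + 188/(-2423/12) = -407 + 188*(-12/2423) = -407 - 2256/2423 = -988417/2423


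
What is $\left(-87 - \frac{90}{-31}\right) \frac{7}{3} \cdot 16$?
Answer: $- \frac{97328}{31} \approx -3139.6$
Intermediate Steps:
$\left(-87 - \frac{90}{-31}\right) \frac{7}{3} \cdot 16 = \left(-87 - - \frac{90}{31}\right) 7 \cdot \frac{1}{3} \cdot 16 = \left(-87 + \frac{90}{31}\right) \frac{7}{3} \cdot 16 = \left(- \frac{2607}{31}\right) \frac{112}{3} = - \frac{97328}{31}$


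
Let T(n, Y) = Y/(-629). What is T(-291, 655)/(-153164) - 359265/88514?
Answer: -17305794084335/4263726284092 ≈ -4.0588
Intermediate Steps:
T(n, Y) = -Y/629 (T(n, Y) = Y*(-1/629) = -Y/629)
T(-291, 655)/(-153164) - 359265/88514 = -1/629*655/(-153164) - 359265/88514 = -655/629*(-1/153164) - 359265*1/88514 = 655/96340156 - 359265/88514 = -17305794084335/4263726284092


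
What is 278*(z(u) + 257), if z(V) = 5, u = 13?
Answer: 72836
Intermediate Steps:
278*(z(u) + 257) = 278*(5 + 257) = 278*262 = 72836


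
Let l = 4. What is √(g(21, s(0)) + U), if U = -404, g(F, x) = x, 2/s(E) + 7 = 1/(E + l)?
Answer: 2*I*√8187/9 ≈ 20.107*I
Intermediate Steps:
s(E) = 2/(-7 + 1/(4 + E)) (s(E) = 2/(-7 + 1/(E + 4)) = 2/(-7 + 1/(4 + E)))
√(g(21, s(0)) + U) = √(2*(-4 - 1*0)/(27 + 7*0) - 404) = √(2*(-4 + 0)/(27 + 0) - 404) = √(2*(-4)/27 - 404) = √(2*(1/27)*(-4) - 404) = √(-8/27 - 404) = √(-10916/27) = 2*I*√8187/9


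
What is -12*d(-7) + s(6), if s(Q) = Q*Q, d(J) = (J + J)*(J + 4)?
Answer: -468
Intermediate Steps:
d(J) = 2*J*(4 + J) (d(J) = (2*J)*(4 + J) = 2*J*(4 + J))
s(Q) = Q**2
-12*d(-7) + s(6) = -24*(-7)*(4 - 7) + 6**2 = -24*(-7)*(-3) + 36 = -12*42 + 36 = -504 + 36 = -468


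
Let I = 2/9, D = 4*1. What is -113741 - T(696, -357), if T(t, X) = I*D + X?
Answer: -1020464/9 ≈ -1.1338e+5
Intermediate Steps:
D = 4
I = 2/9 (I = 2*(⅑) = 2/9 ≈ 0.22222)
T(t, X) = 8/9 + X (T(t, X) = (2/9)*4 + X = 8/9 + X)
-113741 - T(696, -357) = -113741 - (8/9 - 357) = -113741 - 1*(-3205/9) = -113741 + 3205/9 = -1020464/9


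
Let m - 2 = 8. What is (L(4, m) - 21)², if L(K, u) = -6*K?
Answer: 2025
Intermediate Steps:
m = 10 (m = 2 + 8 = 10)
(L(4, m) - 21)² = (-6*4 - 21)² = (-24 - 21)² = (-45)² = 2025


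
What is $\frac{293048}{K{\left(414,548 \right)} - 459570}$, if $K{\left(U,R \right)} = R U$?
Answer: $- \frac{146524}{116349} \approx -1.2593$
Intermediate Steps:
$\frac{293048}{K{\left(414,548 \right)} - 459570} = \frac{293048}{548 \cdot 414 - 459570} = \frac{293048}{226872 - 459570} = \frac{293048}{-232698} = 293048 \left(- \frac{1}{232698}\right) = - \frac{146524}{116349}$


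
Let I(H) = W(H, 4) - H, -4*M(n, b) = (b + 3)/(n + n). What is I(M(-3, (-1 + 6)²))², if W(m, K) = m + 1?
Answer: 1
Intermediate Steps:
W(m, K) = 1 + m
M(n, b) = -(3 + b)/(8*n) (M(n, b) = -(b + 3)/(4*(n + n)) = -(3 + b)/(4*(2*n)) = -(3 + b)*1/(2*n)/4 = -(3 + b)/(8*n))
I(H) = 1 (I(H) = (1 + H) - H = 1)
I(M(-3, (-1 + 6)²))² = 1² = 1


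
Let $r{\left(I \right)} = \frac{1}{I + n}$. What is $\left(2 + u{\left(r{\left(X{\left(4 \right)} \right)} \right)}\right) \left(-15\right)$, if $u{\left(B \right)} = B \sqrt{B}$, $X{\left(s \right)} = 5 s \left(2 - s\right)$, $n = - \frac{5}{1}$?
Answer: $-30 + \frac{i \sqrt{5}}{45} \approx -30.0 + 0.04969 i$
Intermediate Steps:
$n = -5$ ($n = \left(-5\right) 1 = -5$)
$X{\left(s \right)} = 5 s \left(2 - s\right)$
$r{\left(I \right)} = \frac{1}{-5 + I}$ ($r{\left(I \right)} = \frac{1}{I - 5} = \frac{1}{-5 + I}$)
$u{\left(B \right)} = B^{\frac{3}{2}}$
$\left(2 + u{\left(r{\left(X{\left(4 \right)} \right)} \right)}\right) \left(-15\right) = \left(2 + \left(\frac{1}{-5 + 5 \cdot 4 \left(2 - 4\right)}\right)^{\frac{3}{2}}\right) \left(-15\right) = \left(2 + \left(\frac{1}{-5 + 5 \cdot 4 \left(-2\right)}\right)^{\frac{3}{2}}\right) \left(-15\right) = \left(2 + \left(\frac{1}{-5 - 40}\right)^{\frac{3}{2}}\right) \left(-15\right) = \left(2 + \left(\frac{1}{-45}\right)^{\frac{3}{2}}\right) \left(-15\right) = \left(2 + \left(- \frac{1}{45}\right)^{\frac{3}{2}}\right) \left(-15\right) = \left(2 - \frac{i \sqrt{5}}{675}\right) \left(-15\right) = -30 + \frac{i \sqrt{5}}{45}$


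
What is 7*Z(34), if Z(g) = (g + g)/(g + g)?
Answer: 7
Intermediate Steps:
Z(g) = 1 (Z(g) = (2*g)/((2*g)) = (2*g)*(1/(2*g)) = 1)
7*Z(34) = 7*1 = 7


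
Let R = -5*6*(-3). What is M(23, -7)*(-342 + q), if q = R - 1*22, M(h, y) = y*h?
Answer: 44114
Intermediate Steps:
M(h, y) = h*y
R = 90 (R = -30*(-3) = 90)
q = 68 (q = 90 - 1*22 = 90 - 22 = 68)
M(23, -7)*(-342 + q) = (23*(-7))*(-342 + 68) = -161*(-274) = 44114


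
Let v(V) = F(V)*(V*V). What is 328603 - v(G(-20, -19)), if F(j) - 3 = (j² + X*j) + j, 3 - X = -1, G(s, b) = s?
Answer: 207403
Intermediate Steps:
X = 4 (X = 3 - 1*(-1) = 3 + 1 = 4)
F(j) = 3 + j² + 5*j (F(j) = 3 + ((j² + 4*j) + j) = 3 + (j² + 5*j) = 3 + j² + 5*j)
v(V) = V²*(3 + V² + 5*V) (v(V) = (3 + V² + 5*V)*(V*V) = (3 + V² + 5*V)*V² = V²*(3 + V² + 5*V))
328603 - v(G(-20, -19)) = 328603 - (-20)²*(3 + (-20)² + 5*(-20)) = 328603 - 400*(3 + 400 - 100) = 328603 - 400*303 = 328603 - 1*121200 = 328603 - 121200 = 207403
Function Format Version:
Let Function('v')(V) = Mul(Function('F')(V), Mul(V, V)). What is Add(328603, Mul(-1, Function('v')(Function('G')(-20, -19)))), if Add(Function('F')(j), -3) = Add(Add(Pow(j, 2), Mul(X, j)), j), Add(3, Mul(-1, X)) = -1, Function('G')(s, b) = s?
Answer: 207403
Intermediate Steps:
X = 4 (X = Add(3, Mul(-1, -1)) = Add(3, 1) = 4)
Function('F')(j) = Add(3, Pow(j, 2), Mul(5, j)) (Function('F')(j) = Add(3, Add(Add(Pow(j, 2), Mul(4, j)), j)) = Add(3, Add(Pow(j, 2), Mul(5, j))) = Add(3, Pow(j, 2), Mul(5, j)))
Function('v')(V) = Mul(Pow(V, 2), Add(3, Pow(V, 2), Mul(5, V))) (Function('v')(V) = Mul(Add(3, Pow(V, 2), Mul(5, V)), Mul(V, V)) = Mul(Add(3, Pow(V, 2), Mul(5, V)), Pow(V, 2)) = Mul(Pow(V, 2), Add(3, Pow(V, 2), Mul(5, V))))
Add(328603, Mul(-1, Function('v')(Function('G')(-20, -19)))) = Add(328603, Mul(-1, Mul(Pow(-20, 2), Add(3, Pow(-20, 2), Mul(5, -20))))) = Add(328603, Mul(-1, Mul(400, Add(3, 400, -100)))) = Add(328603, Mul(-1, Mul(400, 303))) = Add(328603, Mul(-1, 121200)) = Add(328603, -121200) = 207403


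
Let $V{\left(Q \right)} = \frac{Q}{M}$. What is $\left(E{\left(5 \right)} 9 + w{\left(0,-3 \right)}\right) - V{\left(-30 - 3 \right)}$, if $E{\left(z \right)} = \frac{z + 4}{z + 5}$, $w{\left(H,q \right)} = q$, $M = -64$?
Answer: $\frac{1467}{320} \approx 4.5844$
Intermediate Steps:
$E{\left(z \right)} = \frac{4 + z}{5 + z}$
$V{\left(Q \right)} = - \frac{Q}{64}$ ($V{\left(Q \right)} = \frac{Q}{-64} = Q \left(- \frac{1}{64}\right) = - \frac{Q}{64}$)
$\left(E{\left(5 \right)} 9 + w{\left(0,-3 \right)}\right) - V{\left(-30 - 3 \right)} = \left(\frac{4 + 5}{5 + 5} \cdot 9 - 3\right) - - \frac{-30 - 3}{64} = \left(\frac{1}{10} \cdot 9 \cdot 9 - 3\right) - \left(- \frac{1}{64}\right) \left(-33\right) = \left(\frac{1}{10} \cdot 9 \cdot 9 - 3\right) - \frac{33}{64} = \left(\frac{9}{10} \cdot 9 - 3\right) - \frac{33}{64} = \left(\frac{81}{10} - 3\right) - \frac{33}{64} = \frac{51}{10} - \frac{33}{64} = \frac{1467}{320}$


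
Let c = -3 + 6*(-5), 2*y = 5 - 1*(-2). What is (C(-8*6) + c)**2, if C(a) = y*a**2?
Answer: 64496961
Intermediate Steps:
y = 7/2 (y = (5 - 1*(-2))/2 = (5 + 2)/2 = (1/2)*7 = 7/2 ≈ 3.5000)
C(a) = 7*a**2/2
c = -33 (c = -3 - 30 = -33)
(C(-8*6) + c)**2 = (7*(-8*6)**2/2 - 33)**2 = ((7/2)*(-48)**2 - 33)**2 = ((7/2)*2304 - 33)**2 = (8064 - 33)**2 = 8031**2 = 64496961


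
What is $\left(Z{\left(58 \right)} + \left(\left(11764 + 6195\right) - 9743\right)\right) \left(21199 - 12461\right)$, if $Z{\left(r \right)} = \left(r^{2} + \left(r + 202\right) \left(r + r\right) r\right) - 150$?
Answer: $15385083980$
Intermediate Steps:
$Z{\left(r \right)} = -150 + r^{2} + 2 r^{2} \left(202 + r\right)$ ($Z{\left(r \right)} = \left(r^{2} + \left(202 + r\right) 2 r r\right) - 150 = \left(r^{2} + 2 r \left(202 + r\right) r\right) - 150 = \left(r^{2} + 2 r^{2} \left(202 + r\right)\right) - 150 = -150 + r^{2} + 2 r^{2} \left(202 + r\right)$)
$\left(Z{\left(58 \right)} + \left(\left(11764 + 6195\right) - 9743\right)\right) \left(21199 - 12461\right) = \left(\left(-150 + 2 \cdot 58^{3} + 405 \cdot 58^{2}\right) + \left(\left(11764 + 6195\right) - 9743\right)\right) \left(21199 - 12461\right) = \left(\left(-150 + 2 \cdot 195112 + 405 \cdot 3364\right) + \left(17959 - 9743\right)\right) 8738 = \left(\left(-150 + 390224 + 1362420\right) + 8216\right) 8738 = \left(1752494 + 8216\right) 8738 = 1760710 \cdot 8738 = 15385083980$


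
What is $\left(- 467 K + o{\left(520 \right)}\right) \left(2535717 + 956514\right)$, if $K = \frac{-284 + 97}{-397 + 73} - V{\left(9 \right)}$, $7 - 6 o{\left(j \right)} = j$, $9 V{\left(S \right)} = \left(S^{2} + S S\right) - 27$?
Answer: $\frac{2508107499353}{108} \approx 2.3223 \cdot 10^{10}$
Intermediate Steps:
$V{\left(S \right)} = -3 + \frac{2 S^{2}}{9}$ ($V{\left(S \right)} = \frac{\left(S^{2} + S S\right) - 27}{9} = \frac{\left(S^{2} + S^{2}\right) - 27}{9} = \frac{2 S^{2} - 27}{9} = \frac{-27 + 2 S^{2}}{9} = -3 + \frac{2 S^{2}}{9}$)
$o{\left(j \right)} = \frac{7}{6} - \frac{j}{6}$
$K = - \frac{4673}{324}$ ($K = \frac{-284 + 97}{-397 + 73} - \left(-3 + \frac{2 \cdot 9^{2}}{9}\right) = - \frac{187}{-324} - \left(-3 + \frac{2}{9} \cdot 81\right) = \left(-187\right) \left(- \frac{1}{324}\right) - \left(-3 + 18\right) = \frac{187}{324} - 15 = - \frac{4673}{324} \approx -14.423$)
$\left(- 467 K + o{\left(520 \right)}\right) \left(2535717 + 956514\right) = \left(\left(-467\right) \left(- \frac{4673}{324}\right) + \left(\frac{7}{6} - \frac{260}{3}\right)\right) \left(2535717 + 956514\right) = \left(\frac{2182291}{324} + \left(\frac{7}{6} - \frac{260}{3}\right)\right) 3492231 = \left(\frac{2182291}{324} - \frac{171}{2}\right) 3492231 = \frac{2154589}{324} \cdot 3492231 = \frac{2508107499353}{108}$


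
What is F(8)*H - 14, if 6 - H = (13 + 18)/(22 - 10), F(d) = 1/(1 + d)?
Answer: -1471/108 ≈ -13.620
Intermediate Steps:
H = 41/12 (H = 6 - (13 + 18)/(22 - 10) = 6 - 31/12 = 41/12 ≈ 3.4167)
F(8)*H - 14 = (41/12)/(1 + 8) - 14 = (41/12)/9 - 14 = (1/9)*(41/12) - 14 = 41/108 - 14 = -1471/108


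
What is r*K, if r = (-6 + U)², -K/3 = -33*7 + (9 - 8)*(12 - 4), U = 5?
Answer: 669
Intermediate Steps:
K = 669 (K = -3*(-33*7 + (9 - 8)*(12 - 4)) = -3*(-231 + 1*8) = -3*(-231 + 8) = -3*(-223) = 669)
r = 1 (r = (-6 + 5)² = (-1)² = 1)
r*K = 1*669 = 669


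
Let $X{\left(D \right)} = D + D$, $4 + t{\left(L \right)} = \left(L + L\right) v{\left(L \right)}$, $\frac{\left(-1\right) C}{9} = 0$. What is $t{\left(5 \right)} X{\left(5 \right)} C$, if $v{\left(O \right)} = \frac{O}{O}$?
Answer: $0$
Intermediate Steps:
$C = 0$ ($C = \left(-9\right) 0 = 0$)
$v{\left(O \right)} = 1$
$t{\left(L \right)} = -4 + 2 L$ ($t{\left(L \right)} = -4 + \left(L + L\right) 1 = -4 + 2 L 1 = -4 + 2 L$)
$X{\left(D \right)} = 2 D$
$t{\left(5 \right)} X{\left(5 \right)} C = \left(-4 + 2 \cdot 5\right) 2 \cdot 5 \cdot 0 = \left(-4 + 10\right) 10 \cdot 0 = 6 \cdot 10 \cdot 0 = 60 \cdot 0 = 0$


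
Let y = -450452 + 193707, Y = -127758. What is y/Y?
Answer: 256745/127758 ≈ 2.0096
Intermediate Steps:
y = -256745
y/Y = -256745/(-127758) = -256745*(-1/127758) = 256745/127758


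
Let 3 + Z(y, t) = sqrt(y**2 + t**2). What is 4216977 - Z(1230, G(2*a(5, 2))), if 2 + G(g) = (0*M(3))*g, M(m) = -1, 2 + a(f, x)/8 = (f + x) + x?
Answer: 4216980 - 2*sqrt(378226) ≈ 4.2158e+6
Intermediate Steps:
a(f, x) = -16 + 8*f + 16*x (a(f, x) = -16 + 8*((f + x) + x) = -16 + 8*(f + 2*x) = -16 + (8*f + 16*x) = -16 + 8*f + 16*x)
G(g) = -2 (G(g) = -2 + (0*(-1))*g = -2 + 0*g = -2 + 0 = -2)
Z(y, t) = -3 + sqrt(t**2 + y**2) (Z(y, t) = -3 + sqrt(y**2 + t**2) = -3 + sqrt(t**2 + y**2))
4216977 - Z(1230, G(2*a(5, 2))) = 4216977 - (-3 + sqrt((-2)**2 + 1230**2)) = 4216977 - (-3 + sqrt(4 + 1512900)) = 4216977 - (-3 + sqrt(1512904)) = 4216977 - (-3 + 2*sqrt(378226)) = 4216977 + (3 - 2*sqrt(378226)) = 4216980 - 2*sqrt(378226)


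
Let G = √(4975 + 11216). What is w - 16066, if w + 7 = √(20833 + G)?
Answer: -16073 + √(20833 + 3*√1799) ≈ -15928.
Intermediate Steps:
G = 3*√1799 (G = √16191 = 3*√1799 ≈ 127.24)
w = -7 + √(20833 + 3*√1799) ≈ 137.78
w - 16066 = (-7 + √(20833 + 3*√1799)) - 16066 = -16073 + √(20833 + 3*√1799)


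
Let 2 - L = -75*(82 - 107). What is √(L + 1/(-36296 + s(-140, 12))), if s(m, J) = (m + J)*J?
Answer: I*√670187609346/18916 ≈ 43.278*I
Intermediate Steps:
s(m, J) = J*(J + m) (s(m, J) = (J + m)*J = J*(J + m))
L = -1873 (L = 2 - (-75)*(82 - 107) = 2 - (-75)*(-25) = 2 - 1*1875 = 2 - 1875 = -1873)
√(L + 1/(-36296 + s(-140, 12))) = √(-1873 + 1/(-36296 + 12*(12 - 140))) = √(-1873 + 1/(-36296 + 12*(-128))) = √(-1873 + 1/(-36296 - 1536)) = √(-1873 + 1/(-37832)) = √(-1873 - 1/37832) = √(-70859337/37832) = I*√670187609346/18916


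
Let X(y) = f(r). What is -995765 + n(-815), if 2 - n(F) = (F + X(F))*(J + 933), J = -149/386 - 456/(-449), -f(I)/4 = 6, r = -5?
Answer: -36820174979/173314 ≈ -2.1245e+5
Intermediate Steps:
f(I) = -24 (f(I) = -4*6 = -24)
J = 109115/173314 (J = -149*1/386 - 456*(-1/449) = -149/386 + 456/449 = 109115/173314 ≈ 0.62958)
X(y) = -24
n(F) = 1941906238/86657 - 161811077*F/173314 (n(F) = 2 - (F - 24)*(109115/173314 + 933) = 2 - (-24 + F)*161811077/173314 = 2 - (-1941732924/86657 + 161811077*F/173314) = 2 + (1941732924/86657 - 161811077*F/173314) = 1941906238/86657 - 161811077*F/173314)
-995765 + n(-815) = -995765 + (1941906238/86657 - 161811077/173314*(-815)) = -995765 + (1941906238/86657 + 131876027755/173314) = -995765 + 135759840231/173314 = -36820174979/173314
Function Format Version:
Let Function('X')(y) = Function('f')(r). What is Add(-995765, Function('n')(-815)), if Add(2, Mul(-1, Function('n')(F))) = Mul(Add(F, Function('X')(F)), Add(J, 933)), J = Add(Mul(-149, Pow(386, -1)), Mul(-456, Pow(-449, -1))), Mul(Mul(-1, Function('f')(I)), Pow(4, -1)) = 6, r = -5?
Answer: Rational(-36820174979, 173314) ≈ -2.1245e+5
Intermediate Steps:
Function('f')(I) = -24 (Function('f')(I) = Mul(-4, 6) = -24)
J = Rational(109115, 173314) (J = Add(Mul(-149, Rational(1, 386)), Mul(-456, Rational(-1, 449))) = Add(Rational(-149, 386), Rational(456, 449)) = Rational(109115, 173314) ≈ 0.62958)
Function('X')(y) = -24
Function('n')(F) = Add(Rational(1941906238, 86657), Mul(Rational(-161811077, 173314), F)) (Function('n')(F) = Add(2, Mul(-1, Mul(Add(F, -24), Add(Rational(109115, 173314), 933)))) = Add(2, Mul(-1, Mul(Add(-24, F), Rational(161811077, 173314)))) = Add(2, Mul(-1, Add(Rational(-1941732924, 86657), Mul(Rational(161811077, 173314), F)))) = Add(2, Add(Rational(1941732924, 86657), Mul(Rational(-161811077, 173314), F))) = Add(Rational(1941906238, 86657), Mul(Rational(-161811077, 173314), F)))
Add(-995765, Function('n')(-815)) = Add(-995765, Add(Rational(1941906238, 86657), Mul(Rational(-161811077, 173314), -815))) = Add(-995765, Add(Rational(1941906238, 86657), Rational(131876027755, 173314))) = Add(-995765, Rational(135759840231, 173314)) = Rational(-36820174979, 173314)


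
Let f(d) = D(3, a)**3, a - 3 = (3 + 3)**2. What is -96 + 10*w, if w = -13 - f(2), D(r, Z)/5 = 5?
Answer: -156476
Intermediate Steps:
a = 39 (a = 3 + (3 + 3)**2 = 3 + 6**2 = 3 + 36 = 39)
D(r, Z) = 25 (D(r, Z) = 5*5 = 25)
f(d) = 15625 (f(d) = 25**3 = 15625)
w = -15638 (w = -13 - 1*15625 = -13 - 15625 = -15638)
-96 + 10*w = -96 + 10*(-15638) = -96 - 156380 = -156476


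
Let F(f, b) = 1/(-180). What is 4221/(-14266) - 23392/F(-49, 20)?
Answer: 8581120677/2038 ≈ 4.2106e+6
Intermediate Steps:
F(f, b) = -1/180
4221/(-14266) - 23392/F(-49, 20) = 4221/(-14266) - 23392/(-1/180) = 4221*(-1/14266) - 23392*(-180) = -603/2038 + 4210560 = 8581120677/2038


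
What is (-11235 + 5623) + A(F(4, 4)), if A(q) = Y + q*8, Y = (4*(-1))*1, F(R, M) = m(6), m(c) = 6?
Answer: -5568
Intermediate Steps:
F(R, M) = 6
Y = -4 (Y = -4*1 = -4)
A(q) = -4 + 8*q (A(q) = -4 + q*8 = -4 + 8*q)
(-11235 + 5623) + A(F(4, 4)) = (-11235 + 5623) + (-4 + 8*6) = -5612 + (-4 + 48) = -5612 + 44 = -5568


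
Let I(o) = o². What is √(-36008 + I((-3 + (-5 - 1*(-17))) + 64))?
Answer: I*√30679 ≈ 175.15*I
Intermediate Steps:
√(-36008 + I((-3 + (-5 - 1*(-17))) + 64)) = √(-36008 + ((-3 + (-5 - 1*(-17))) + 64)²) = √(-36008 + ((-3 + (-5 + 17)) + 64)²) = √(-36008 + ((-3 + 12) + 64)²) = √(-36008 + (9 + 64)²) = √(-36008 + 73²) = √(-36008 + 5329) = √(-30679) = I*√30679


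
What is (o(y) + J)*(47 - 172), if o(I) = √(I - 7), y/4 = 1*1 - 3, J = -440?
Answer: 55000 - 125*I*√15 ≈ 55000.0 - 484.12*I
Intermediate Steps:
y = -8 (y = 4*(1*1 - 3) = 4*(1 - 3) = 4*(-2) = -8)
o(I) = √(-7 + I)
(o(y) + J)*(47 - 172) = (√(-7 - 8) - 440)*(47 - 172) = (√(-15) - 440)*(-125) = (I*√15 - 440)*(-125) = (-440 + I*√15)*(-125) = 55000 - 125*I*√15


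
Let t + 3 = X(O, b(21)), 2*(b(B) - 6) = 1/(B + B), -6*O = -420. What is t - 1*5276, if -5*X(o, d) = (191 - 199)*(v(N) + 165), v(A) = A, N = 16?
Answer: -24947/5 ≈ -4989.4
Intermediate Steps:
O = 70 (O = -⅙*(-420) = 70)
b(B) = 6 + 1/(4*B) (b(B) = 6 + 1/(2*(B + B)) = 6 + 1/(2*((2*B))) = 6 + (1/(2*B))/2 = 6 + 1/(4*B))
X(o, d) = 1448/5 (X(o, d) = -(191 - 199)*(16 + 165)/5 = -(-8)*181/5 = -⅕*(-1448) = 1448/5)
t = 1433/5 (t = -3 + 1448/5 = 1433/5 ≈ 286.60)
t - 1*5276 = 1433/5 - 1*5276 = 1433/5 - 5276 = -24947/5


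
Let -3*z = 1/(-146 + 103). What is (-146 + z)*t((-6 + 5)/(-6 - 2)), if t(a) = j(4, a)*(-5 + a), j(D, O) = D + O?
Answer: 8079357/2752 ≈ 2935.8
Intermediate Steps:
t(a) = (-5 + a)*(4 + a) (t(a) = (4 + a)*(-5 + a) = (-5 + a)*(4 + a))
z = 1/129 (z = -1/(3*(-146 + 103)) = -1/3/(-43) = -1/3*(-1/43) = 1/129 ≈ 0.0077519)
(-146 + z)*t((-6 + 5)/(-6 - 2)) = (-146 + 1/129)*((-5 + (-6 + 5)/(-6 - 2))*(4 + (-6 + 5)/(-6 - 2))) = -18833*(-5 - 1/(-8))*(4 - 1/(-8))/129 = -18833*(-5 - 1*(-1/8))*(4 - 1*(-1/8))/129 = -18833*(-5 + 1/8)*(4 + 1/8)/129 = -(-244829)*33/(344*8) = -18833/129*(-1287/64) = 8079357/2752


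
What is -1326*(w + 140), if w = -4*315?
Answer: 1485120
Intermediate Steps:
w = -1260
-1326*(w + 140) = -1326*(-1260 + 140) = -1326*(-1120) = 1485120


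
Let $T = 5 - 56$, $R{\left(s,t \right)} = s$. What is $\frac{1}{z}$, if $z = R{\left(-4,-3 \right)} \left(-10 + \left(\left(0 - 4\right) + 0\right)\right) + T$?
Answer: $\frac{1}{5} \approx 0.2$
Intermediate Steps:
$T = -51$ ($T = 5 - 56 = -51$)
$z = 5$ ($z = - 4 \left(-10 + \left(\left(0 - 4\right) + 0\right)\right) - 51 = - 4 \left(-10 + \left(-4 + 0\right)\right) - 51 = - 4 \left(-10 - 4\right) - 51 = \left(-4\right) \left(-14\right) - 51 = 56 - 51 = 5$)
$\frac{1}{z} = \frac{1}{5}$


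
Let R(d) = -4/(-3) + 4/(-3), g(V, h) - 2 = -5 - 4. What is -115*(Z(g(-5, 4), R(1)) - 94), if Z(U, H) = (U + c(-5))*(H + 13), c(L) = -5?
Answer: 28750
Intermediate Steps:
g(V, h) = -7 (g(V, h) = 2 + (-5 - 4) = 2 - 9 = -7)
R(d) = 0 (R(d) = -4*(-⅓) + 4*(-⅓) = 4/3 - 4/3 = 0)
Z(U, H) = (-5 + U)*(13 + H) (Z(U, H) = (U - 5)*(H + 13) = (-5 + U)*(13 + H))
-115*(Z(g(-5, 4), R(1)) - 94) = -115*((-65 - 5*0 + 13*(-7) + 0*(-7)) - 94) = -115*((-65 + 0 - 91 + 0) - 94) = -115*(-156 - 94) = -115*(-250) = 28750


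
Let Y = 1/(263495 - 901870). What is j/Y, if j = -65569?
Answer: 41857610375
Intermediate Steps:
Y = -1/638375 (Y = 1/(-638375) = -1/638375 ≈ -1.5665e-6)
j/Y = -65569/(-1/638375) = -65569*(-638375) = 41857610375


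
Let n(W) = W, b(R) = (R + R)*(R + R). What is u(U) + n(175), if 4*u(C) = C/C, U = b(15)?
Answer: 701/4 ≈ 175.25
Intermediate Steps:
b(R) = 4*R² (b(R) = (2*R)*(2*R) = 4*R²)
U = 900 (U = 4*15² = 4*225 = 900)
u(C) = ¼ (u(C) = (C/C)/4 = (¼)*1 = ¼)
u(U) + n(175) = ¼ + 175 = 701/4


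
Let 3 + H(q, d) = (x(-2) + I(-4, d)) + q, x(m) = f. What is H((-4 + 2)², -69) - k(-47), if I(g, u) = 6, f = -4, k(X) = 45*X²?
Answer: -99402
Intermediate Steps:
x(m) = -4
H(q, d) = -1 + q (H(q, d) = -3 + ((-4 + 6) + q) = -3 + (2 + q) = -1 + q)
H((-4 + 2)², -69) - k(-47) = (-1 + (-4 + 2)²) - 45*(-47)² = (-1 + (-2)²) - 45*2209 = (-1 + 4) - 1*99405 = 3 - 99405 = -99402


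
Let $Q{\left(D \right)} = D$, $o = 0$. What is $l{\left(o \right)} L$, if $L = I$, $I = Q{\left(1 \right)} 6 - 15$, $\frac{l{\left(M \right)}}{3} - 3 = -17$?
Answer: $378$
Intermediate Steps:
$l{\left(M \right)} = -42$ ($l{\left(M \right)} = 9 + 3 \left(-17\right) = 9 - 51 = -42$)
$I = -9$ ($I = 1 \cdot 6 - 15 = 6 - 15 = -9$)
$L = -9$
$l{\left(o \right)} L = \left(-42\right) \left(-9\right) = 378$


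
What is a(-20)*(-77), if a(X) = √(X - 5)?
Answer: -385*I ≈ -385.0*I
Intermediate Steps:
a(X) = √(-5 + X)
a(-20)*(-77) = √(-5 - 20)*(-77) = √(-25)*(-77) = (5*I)*(-77) = -385*I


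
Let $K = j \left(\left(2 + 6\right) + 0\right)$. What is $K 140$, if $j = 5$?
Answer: $5600$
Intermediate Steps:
$K = 40$ ($K = 5 \left(\left(2 + 6\right) + 0\right) = 5 \left(8 + 0\right) = 5 \cdot 8 = 40$)
$K 140 = 40 \cdot 140 = 5600$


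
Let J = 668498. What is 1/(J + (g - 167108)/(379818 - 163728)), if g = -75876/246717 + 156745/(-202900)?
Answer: 721148215195800/482085581875743977669 ≈ 1.4959e-6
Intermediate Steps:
g = -3604459771/3337258620 (g = -75876*1/246717 + 156745*(-1/202900) = -25292/82239 - 31349/40580 = -3604459771/3337258620 ≈ -1.0801)
1/(J + (g - 167108)/(379818 - 163728)) = 1/(668498 + (-3604459771/3337258620 - 167108)/(379818 - 163728)) = 1/(668498 - 557686217930731/3337258620/216090) = 1/(668498 - 557686217930731/3337258620*1/216090) = 1/(668498 - 557686217930731/721148215195800) = 1/(482085581875743977669/721148215195800) = 721148215195800/482085581875743977669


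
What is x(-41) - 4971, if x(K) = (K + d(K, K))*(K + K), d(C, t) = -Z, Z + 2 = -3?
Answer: -2019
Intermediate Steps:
Z = -5 (Z = -2 - 3 = -5)
d(C, t) = 5 (d(C, t) = -1*(-5) = 5)
x(K) = 2*K*(5 + K) (x(K) = (K + 5)*(K + K) = (5 + K)*(2*K) = 2*K*(5 + K))
x(-41) - 4971 = 2*(-41)*(5 - 41) - 4971 = 2*(-41)*(-36) - 4971 = 2952 - 4971 = -2019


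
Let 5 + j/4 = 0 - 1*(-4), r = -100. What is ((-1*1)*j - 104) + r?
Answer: -200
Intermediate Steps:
j = -4 (j = -20 + 4*(0 - 1*(-4)) = -20 + 4*(0 + 4) = -20 + 4*4 = -20 + 16 = -4)
((-1*1)*j - 104) + r = (-1*1*(-4) - 104) - 100 = (-1*(-4) - 104) - 100 = (4 - 104) - 100 = -100 - 100 = -200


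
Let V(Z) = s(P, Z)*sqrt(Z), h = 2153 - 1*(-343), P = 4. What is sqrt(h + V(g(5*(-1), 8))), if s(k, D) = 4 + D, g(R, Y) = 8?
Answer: 2*sqrt(624 + 6*sqrt(2)) ≈ 50.299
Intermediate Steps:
h = 2496 (h = 2153 + 343 = 2496)
V(Z) = sqrt(Z)*(4 + Z) (V(Z) = (4 + Z)*sqrt(Z) = sqrt(Z)*(4 + Z))
sqrt(h + V(g(5*(-1), 8))) = sqrt(2496 + sqrt(8)*(4 + 8)) = sqrt(2496 + (2*sqrt(2))*12) = sqrt(2496 + 24*sqrt(2))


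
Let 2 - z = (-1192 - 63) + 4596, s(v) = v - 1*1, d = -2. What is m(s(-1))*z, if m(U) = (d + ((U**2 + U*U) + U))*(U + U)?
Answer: 53424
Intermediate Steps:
s(v) = -1 + v (s(v) = v - 1 = -1 + v)
m(U) = 2*U*(-2 + U + 2*U**2) (m(U) = (-2 + ((U**2 + U*U) + U))*(U + U) = (-2 + ((U**2 + U**2) + U))*(2*U) = (-2 + (2*U**2 + U))*(2*U) = (-2 + (U + 2*U**2))*(2*U) = (-2 + U + 2*U**2)*(2*U) = 2*U*(-2 + U + 2*U**2))
z = -3339 (z = 2 - ((-1192 - 63) + 4596) = 2 - (-1255 + 4596) = 2 - 1*3341 = 2 - 3341 = -3339)
m(s(-1))*z = (2*(-1 - 1)*(-2 + (-1 - 1) + 2*(-1 - 1)**2))*(-3339) = (2*(-2)*(-2 - 2 + 2*(-2)**2))*(-3339) = (2*(-2)*(-2 - 2 + 2*4))*(-3339) = (2*(-2)*(-2 - 2 + 8))*(-3339) = (2*(-2)*4)*(-3339) = -16*(-3339) = 53424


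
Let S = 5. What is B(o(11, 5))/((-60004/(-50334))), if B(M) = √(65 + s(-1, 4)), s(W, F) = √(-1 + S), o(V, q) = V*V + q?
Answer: 25167*√67/30002 ≈ 6.8662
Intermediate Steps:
o(V, q) = q + V² (o(V, q) = V² + q = q + V²)
s(W, F) = 2 (s(W, F) = √(-1 + 5) = √4 = 2)
B(M) = √67 (B(M) = √(65 + 2) = √67)
B(o(11, 5))/((-60004/(-50334))) = √67/((-60004/(-50334))) = √67/((-60004*(-1/50334))) = √67/(30002/25167) = √67*(25167/30002) = 25167*√67/30002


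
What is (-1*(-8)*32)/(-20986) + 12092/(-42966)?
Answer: -9455786/32203017 ≈ -0.29363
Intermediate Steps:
(-1*(-8)*32)/(-20986) + 12092/(-42966) = (8*32)*(-1/20986) + 12092*(-1/42966) = 256*(-1/20986) - 6046/21483 = -128/10493 - 6046/21483 = -9455786/32203017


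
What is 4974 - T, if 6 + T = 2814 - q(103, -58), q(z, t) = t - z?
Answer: 2005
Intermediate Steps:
T = 2969 (T = -6 + (2814 - (-58 - 1*103)) = -6 + (2814 - (-58 - 103)) = -6 + (2814 - 1*(-161)) = -6 + (2814 + 161) = -6 + 2975 = 2969)
4974 - T = 4974 - 1*2969 = 4974 - 2969 = 2005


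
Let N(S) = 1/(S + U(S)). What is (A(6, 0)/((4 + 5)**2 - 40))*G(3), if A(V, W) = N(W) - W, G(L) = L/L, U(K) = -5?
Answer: -1/205 ≈ -0.0048781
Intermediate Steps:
N(S) = 1/(-5 + S) (N(S) = 1/(S - 5) = 1/(-5 + S))
G(L) = 1
A(V, W) = 1/(-5 + W) - W
(A(6, 0)/((4 + 5)**2 - 40))*G(3) = (((1 - 1*0*(-5 + 0))/(-5 + 0))/((4 + 5)**2 - 40))*1 = (((1 - 1*0*(-5))/(-5))/(9**2 - 40))*1 = ((-(1 + 0)/5)/(81 - 40))*1 = ((-1/5*1)/41)*1 = ((1/41)*(-1/5))*1 = -1/205*1 = -1/205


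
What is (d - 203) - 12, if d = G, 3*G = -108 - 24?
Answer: -259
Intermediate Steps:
G = -44 (G = (-108 - 24)/3 = (⅓)*(-132) = -44)
d = -44
(d - 203) - 12 = (-44 - 203) - 12 = -247 - 12 = -259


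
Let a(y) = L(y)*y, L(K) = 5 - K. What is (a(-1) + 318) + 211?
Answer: 523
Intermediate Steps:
a(y) = y*(5 - y) (a(y) = (5 - y)*y = y*(5 - y))
(a(-1) + 318) + 211 = (-(5 - 1*(-1)) + 318) + 211 = (-(5 + 1) + 318) + 211 = (-1*6 + 318) + 211 = (-6 + 318) + 211 = 312 + 211 = 523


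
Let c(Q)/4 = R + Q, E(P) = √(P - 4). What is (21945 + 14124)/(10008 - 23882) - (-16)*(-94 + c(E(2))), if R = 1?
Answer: -20014629/13874 + 64*I*√2 ≈ -1442.6 + 90.51*I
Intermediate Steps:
E(P) = √(-4 + P)
c(Q) = 4 + 4*Q (c(Q) = 4*(1 + Q) = 4 + 4*Q)
(21945 + 14124)/(10008 - 23882) - (-16)*(-94 + c(E(2))) = (21945 + 14124)/(10008 - 23882) - (-16)*(-94 + (4 + 4*√(-4 + 2))) = 36069/(-13874) - (-16)*(-94 + (4 + 4*√(-2))) = 36069*(-1/13874) - (-16)*(-94 + (4 + 4*(I*√2))) = -36069/13874 - (-16)*(-94 + (4 + 4*I*√2)) = -36069/13874 - (-16)*(-90 + 4*I*√2) = -36069/13874 - (1440 - 64*I*√2) = -36069/13874 + (-1440 + 64*I*√2) = -20014629/13874 + 64*I*√2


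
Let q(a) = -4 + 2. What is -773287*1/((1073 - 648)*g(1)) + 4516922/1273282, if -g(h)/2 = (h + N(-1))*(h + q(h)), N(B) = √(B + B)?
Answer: (1919691850*√2 + 490386517117*I)/(541144850*(√2 - I)) ≈ -299.7 + 428.86*I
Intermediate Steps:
q(a) = -2
N(B) = √2*√B (N(B) = √(2*B) = √2*√B)
g(h) = -2*(-2 + h)*(h + I*√2) (g(h) = -2*(h + √2*√(-1))*(h - 2) = -2*(h + √2*I)*(-2 + h) = -2*(h + I*√2)*(-2 + h) = -2*(-2 + h)*(h + I*√2))
-773287*1/((1073 - 648)*g(1)) + 4516922/1273282 = -773287*1/((1073 - 648)*(-2*1² + 4*1 + 4*I*√2 - 2*I*1*√2)) + 4516922/1273282 = -773287*1/(425*(-2*1 + 4 + 4*I*√2 - 2*I*√2)) + 4516922*(1/1273282) = -773287*1/(425*(-2 + 4 + 4*I*√2 - 2*I*√2)) + 2258461/636641 = -773287*1/(425*(2 + 2*I*√2)) + 2258461/636641 = -773287/(850 + 850*I*√2) + 2258461/636641 = 2258461/636641 - 773287/(850 + 850*I*√2)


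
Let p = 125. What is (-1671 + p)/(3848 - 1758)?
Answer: -773/1045 ≈ -0.73971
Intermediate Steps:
(-1671 + p)/(3848 - 1758) = (-1671 + 125)/(3848 - 1758) = -1546/2090 = -1546*1/2090 = -773/1045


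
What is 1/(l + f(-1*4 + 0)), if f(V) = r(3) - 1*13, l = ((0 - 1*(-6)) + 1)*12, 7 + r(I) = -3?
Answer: 1/61 ≈ 0.016393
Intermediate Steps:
r(I) = -10 (r(I) = -7 - 3 = -10)
l = 84 (l = ((0 + 6) + 1)*12 = (6 + 1)*12 = 7*12 = 84)
f(V) = -23 (f(V) = -10 - 1*13 = -10 - 13 = -23)
1/(l + f(-1*4 + 0)) = 1/(84 - 23) = 1/61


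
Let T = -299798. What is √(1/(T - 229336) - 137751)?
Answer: I*√38567909299758090/529134 ≈ 371.15*I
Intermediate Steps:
√(1/(T - 229336) - 137751) = √(1/(-299798 - 229336) - 137751) = √(1/(-529134) - 137751) = √(-1/529134 - 137751) = √(-72888737635/529134) = I*√38567909299758090/529134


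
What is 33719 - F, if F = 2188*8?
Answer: 16215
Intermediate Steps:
F = 17504
33719 - F = 33719 - 1*17504 = 33719 - 17504 = 16215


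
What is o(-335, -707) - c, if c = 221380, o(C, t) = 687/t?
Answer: -156516347/707 ≈ -2.2138e+5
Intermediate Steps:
o(-335, -707) - c = 687/(-707) - 1*221380 = 687*(-1/707) - 221380 = -687/707 - 221380 = -156516347/707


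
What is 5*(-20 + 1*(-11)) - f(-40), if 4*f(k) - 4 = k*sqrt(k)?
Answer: -156 + 20*I*sqrt(10) ≈ -156.0 + 63.246*I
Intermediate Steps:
f(k) = 1 + k**(3/2)/4 (f(k) = 1 + (k*sqrt(k))/4 = 1 + k**(3/2)/4)
5*(-20 + 1*(-11)) - f(-40) = 5*(-20 + 1*(-11)) - (1 + (-40)**(3/2)/4) = 5*(-20 - 11) - (1 + (-80*I*sqrt(10))/4) = 5*(-31) - (1 - 20*I*sqrt(10)) = -155 + (-1 + 20*I*sqrt(10)) = -156 + 20*I*sqrt(10)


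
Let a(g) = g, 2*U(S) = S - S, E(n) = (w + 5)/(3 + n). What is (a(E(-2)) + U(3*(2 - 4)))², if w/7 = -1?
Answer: 4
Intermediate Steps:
w = -7 (w = 7*(-1) = -7)
E(n) = -2/(3 + n) (E(n) = (-7 + 5)/(3 + n) = -2/(3 + n))
U(S) = 0 (U(S) = (S - S)/2 = (½)*0 = 0)
(a(E(-2)) + U(3*(2 - 4)))² = (-2/(3 - 2) + 0)² = (-2/1 + 0)² = (-2*1 + 0)² = (-2 + 0)² = (-2)² = 4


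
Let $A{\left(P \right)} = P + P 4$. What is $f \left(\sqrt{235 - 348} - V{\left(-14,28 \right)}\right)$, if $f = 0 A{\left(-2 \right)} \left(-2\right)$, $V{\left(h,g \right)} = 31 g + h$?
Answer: $0$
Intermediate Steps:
$V{\left(h,g \right)} = h + 31 g$
$A{\left(P \right)} = 5 P$ ($A{\left(P \right)} = P + 4 P = 5 P$)
$f = 0$ ($f = 0 \cdot 5 \left(-2\right) \left(-2\right) = 0 \left(-10\right) \left(-2\right) = 0 \left(-2\right) = 0$)
$f \left(\sqrt{235 - 348} - V{\left(-14,28 \right)}\right) = 0 \left(\sqrt{235 - 348} - \left(-14 + 31 \cdot 28\right)\right) = 0 \left(\sqrt{-113} - \left(-14 + 868\right)\right) = 0 \left(i \sqrt{113} - 854\right) = 0 \left(-854 + i \sqrt{113}\right) = 0$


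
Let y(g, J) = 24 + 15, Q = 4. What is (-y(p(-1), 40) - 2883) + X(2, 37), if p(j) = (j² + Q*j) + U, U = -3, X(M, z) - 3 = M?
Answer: -2917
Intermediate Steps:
X(M, z) = 3 + M
p(j) = -3 + j² + 4*j (p(j) = (j² + 4*j) - 3 = -3 + j² + 4*j)
y(g, J) = 39
(-y(p(-1), 40) - 2883) + X(2, 37) = (-1*39 - 2883) + (3 + 2) = (-39 - 2883) + 5 = -2922 + 5 = -2917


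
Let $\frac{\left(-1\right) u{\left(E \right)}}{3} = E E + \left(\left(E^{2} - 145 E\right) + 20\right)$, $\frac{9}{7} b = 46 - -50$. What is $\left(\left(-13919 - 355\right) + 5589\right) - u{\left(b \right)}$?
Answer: $- \frac{22963}{3} \approx -7654.3$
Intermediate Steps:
$b = \frac{224}{3}$ ($b = \frac{7 \left(46 - -50\right)}{9} = \frac{7 \left(46 + 50\right)}{9} = \frac{7}{9} \cdot 96 = \frac{224}{3} \approx 74.667$)
$u{\left(E \right)} = -60 - 6 E^{2} + 435 E$ ($u{\left(E \right)} = - 3 \left(E E + \left(\left(E^{2} - 145 E\right) + 20\right)\right) = - 3 \left(E^{2} + \left(20 + E^{2} - 145 E\right)\right) = - 3 \left(20 - 145 E + 2 E^{2}\right) = -60 - 6 E^{2} + 435 E$)
$\left(\left(-13919 - 355\right) + 5589\right) - u{\left(b \right)} = \left(\left(-13919 - 355\right) + 5589\right) - \left(-60 - 6 \left(\frac{224}{3}\right)^{2} + 435 \cdot \frac{224}{3}\right) = \left(-14274 + 5589\right) - \left(-60 - \frac{100352}{3} + 32480\right) = -8685 - \left(-60 - \frac{100352}{3} + 32480\right) = -8685 - - \frac{3092}{3} = -8685 + \frac{3092}{3} = - \frac{22963}{3}$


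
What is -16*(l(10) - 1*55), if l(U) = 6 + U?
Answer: 624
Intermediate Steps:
-16*(l(10) - 1*55) = -16*((6 + 10) - 1*55) = -16*(16 - 55) = -16*(-39) = 624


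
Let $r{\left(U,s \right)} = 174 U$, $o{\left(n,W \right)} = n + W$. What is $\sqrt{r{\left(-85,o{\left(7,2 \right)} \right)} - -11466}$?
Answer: $2 i \sqrt{831} \approx 57.654 i$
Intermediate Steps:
$o{\left(n,W \right)} = W + n$
$\sqrt{r{\left(-85,o{\left(7,2 \right)} \right)} - -11466} = \sqrt{174 \left(-85\right) - -11466} = \sqrt{-14790 + 11466} = \sqrt{-3324} = 2 i \sqrt{831}$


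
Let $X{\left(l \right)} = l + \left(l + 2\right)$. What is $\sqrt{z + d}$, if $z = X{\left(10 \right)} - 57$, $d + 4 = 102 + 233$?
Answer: $2 \sqrt{74} \approx 17.205$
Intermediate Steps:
$X{\left(l \right)} = 2 + 2 l$ ($X{\left(l \right)} = l + \left(2 + l\right) = 2 + 2 l$)
$d = 331$ ($d = -4 + \left(102 + 233\right) = -4 + 335 = 331$)
$z = -35$ ($z = \left(2 + 2 \cdot 10\right) - 57 = \left(2 + 20\right) - 57 = 22 - 57 = -35$)
$\sqrt{z + d} = \sqrt{-35 + 331} = \sqrt{296} = 2 \sqrt{74}$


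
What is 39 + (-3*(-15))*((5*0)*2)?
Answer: 39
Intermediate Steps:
39 + (-3*(-15))*((5*0)*2) = 39 + 45*(0*2) = 39 + 45*0 = 39 + 0 = 39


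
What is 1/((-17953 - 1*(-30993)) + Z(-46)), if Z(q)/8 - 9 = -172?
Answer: 1/11736 ≈ 8.5208e-5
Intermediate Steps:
Z(q) = -1304 (Z(q) = 72 + 8*(-172) = 72 - 1376 = -1304)
1/((-17953 - 1*(-30993)) + Z(-46)) = 1/((-17953 - 1*(-30993)) - 1304) = 1/((-17953 + 30993) - 1304) = 1/(13040 - 1304) = 1/11736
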